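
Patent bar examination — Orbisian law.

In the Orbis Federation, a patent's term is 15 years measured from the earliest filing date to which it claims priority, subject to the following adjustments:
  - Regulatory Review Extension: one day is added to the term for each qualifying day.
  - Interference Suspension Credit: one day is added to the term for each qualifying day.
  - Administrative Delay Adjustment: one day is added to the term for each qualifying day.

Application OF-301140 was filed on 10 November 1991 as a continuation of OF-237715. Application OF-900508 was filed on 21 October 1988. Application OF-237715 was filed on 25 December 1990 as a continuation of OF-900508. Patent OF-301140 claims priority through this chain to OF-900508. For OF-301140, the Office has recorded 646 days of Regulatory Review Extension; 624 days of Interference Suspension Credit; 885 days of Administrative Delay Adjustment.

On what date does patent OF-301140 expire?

Earliest priority filing: 21 October 1988.
Base term: 21 October 1988 + 15 years → 21 October 2003.
Regulatory Review Extension: +646 days → 28 July 2005.
Interference Suspension Credit: +624 days → 13 April 2007.
Administrative Delay Adjustment: +885 days → 14 September 2009.

2009-09-14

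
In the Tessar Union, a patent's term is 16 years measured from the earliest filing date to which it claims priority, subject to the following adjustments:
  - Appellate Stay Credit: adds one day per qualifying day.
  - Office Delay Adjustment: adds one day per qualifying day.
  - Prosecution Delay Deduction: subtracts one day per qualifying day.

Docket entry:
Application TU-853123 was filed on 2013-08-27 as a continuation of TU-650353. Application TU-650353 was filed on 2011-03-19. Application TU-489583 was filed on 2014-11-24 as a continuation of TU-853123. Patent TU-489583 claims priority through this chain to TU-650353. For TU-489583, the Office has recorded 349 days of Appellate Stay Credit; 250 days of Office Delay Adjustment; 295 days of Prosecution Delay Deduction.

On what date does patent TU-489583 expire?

Earliest priority filing: 19 March 2011.
Base term: 19 March 2011 + 16 years → 19 March 2027.
Appellate Stay Credit: +349 days → 2 March 2028.
Office Delay Adjustment: +250 days → 7 November 2028.
Prosecution Delay Deduction: −295 days → 17 January 2028.

2028-01-17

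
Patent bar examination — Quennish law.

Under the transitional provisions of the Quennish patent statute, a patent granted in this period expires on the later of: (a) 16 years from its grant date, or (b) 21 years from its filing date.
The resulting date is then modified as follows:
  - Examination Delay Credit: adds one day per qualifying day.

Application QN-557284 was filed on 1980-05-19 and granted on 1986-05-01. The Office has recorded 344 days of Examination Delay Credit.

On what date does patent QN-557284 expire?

2003-04-10

(a) grant + 16 years → 1 May 2002.
(b) filing + 21 years → 19 May 2001.
Later of the two: 1 May 2002.
Examination Delay Credit: +344 days → 10 April 2003.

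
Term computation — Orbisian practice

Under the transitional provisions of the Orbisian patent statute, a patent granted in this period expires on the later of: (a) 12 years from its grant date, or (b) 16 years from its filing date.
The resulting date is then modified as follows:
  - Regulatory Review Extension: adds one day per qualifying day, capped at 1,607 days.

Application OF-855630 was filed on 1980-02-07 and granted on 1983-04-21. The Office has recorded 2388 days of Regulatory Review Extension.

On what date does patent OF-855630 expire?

(a) grant + 12 years → 21 April 1995.
(b) filing + 16 years → 7 February 1996.
Later of the two: 7 February 1996.
Regulatory Review Extension: 2388 days claimed exceeds the 1607-day cap, so +1607 days → 2 July 2000.

July 2, 2000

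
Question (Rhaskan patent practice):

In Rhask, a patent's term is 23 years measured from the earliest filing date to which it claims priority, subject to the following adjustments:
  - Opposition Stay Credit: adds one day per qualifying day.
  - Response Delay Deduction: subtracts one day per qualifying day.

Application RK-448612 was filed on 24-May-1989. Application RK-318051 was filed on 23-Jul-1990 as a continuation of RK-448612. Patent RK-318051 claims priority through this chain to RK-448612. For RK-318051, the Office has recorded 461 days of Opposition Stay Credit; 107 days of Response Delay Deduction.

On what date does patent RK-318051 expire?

Earliest priority filing: 24 May 1989.
Base term: 24 May 1989 + 23 years → 24 May 2012.
Opposition Stay Credit: +461 days → 28 August 2013.
Response Delay Deduction: −107 days → 13 May 2013.

2013-05-13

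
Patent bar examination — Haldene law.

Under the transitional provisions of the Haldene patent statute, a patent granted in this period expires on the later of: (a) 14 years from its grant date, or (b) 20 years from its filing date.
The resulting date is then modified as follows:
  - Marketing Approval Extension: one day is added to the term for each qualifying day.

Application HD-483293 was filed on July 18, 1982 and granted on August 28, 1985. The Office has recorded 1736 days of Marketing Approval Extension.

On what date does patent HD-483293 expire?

(a) grant + 14 years → 28 August 1999.
(b) filing + 20 years → 18 July 2002.
Later of the two: 18 July 2002.
Marketing Approval Extension: +1736 days → 19 April 2007.

April 19, 2007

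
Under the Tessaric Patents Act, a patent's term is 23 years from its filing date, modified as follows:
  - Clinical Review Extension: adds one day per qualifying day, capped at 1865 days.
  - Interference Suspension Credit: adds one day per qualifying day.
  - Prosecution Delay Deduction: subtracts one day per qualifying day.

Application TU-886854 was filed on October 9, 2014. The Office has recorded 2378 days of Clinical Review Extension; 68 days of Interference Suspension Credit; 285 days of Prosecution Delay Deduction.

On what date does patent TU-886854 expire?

April 14, 2042

Base term: filing date + 23 years → 9 October 2037.
Clinical Review Extension: 2378 days claimed exceeds the 1865-day cap, so +1865 days → 17 November 2042.
Interference Suspension Credit: +68 days → 24 January 2043.
Prosecution Delay Deduction: −285 days → 14 April 2042.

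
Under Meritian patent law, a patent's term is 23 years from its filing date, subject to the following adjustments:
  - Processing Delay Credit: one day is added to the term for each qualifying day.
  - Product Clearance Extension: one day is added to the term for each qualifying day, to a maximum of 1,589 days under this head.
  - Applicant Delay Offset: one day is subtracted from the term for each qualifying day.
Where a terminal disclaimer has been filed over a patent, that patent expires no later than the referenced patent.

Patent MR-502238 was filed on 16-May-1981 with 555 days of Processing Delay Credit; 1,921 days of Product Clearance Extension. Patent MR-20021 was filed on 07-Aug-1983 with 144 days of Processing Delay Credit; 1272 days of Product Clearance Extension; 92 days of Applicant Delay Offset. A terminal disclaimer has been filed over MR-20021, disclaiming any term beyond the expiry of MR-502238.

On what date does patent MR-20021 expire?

Natural term of MR-20021:
  Base: filing + 23 years → 7 August 2006.
  Processing Delay Credit: +144 days → 29 December 2006.
  Product Clearance Extension: 1272 days (within the 1589-day cap) → +1272 days → 23 June 2010.
  Applicant Delay Offset: −92 days → 23 March 2010.
Expiry of referenced patent MR-502238:
  Base: filing + 23 years → 16 May 2004.
  Processing Delay Credit: +555 days → 22 November 2005.
  Product Clearance Extension: 1921 days claimed exceeds the 1589-day cap, so +1589 days → 30 March 2010.
Terminal disclaimer: MR-20021 expires on the earlier of 23 March 2010 and 30 March 2010.

March 23, 2010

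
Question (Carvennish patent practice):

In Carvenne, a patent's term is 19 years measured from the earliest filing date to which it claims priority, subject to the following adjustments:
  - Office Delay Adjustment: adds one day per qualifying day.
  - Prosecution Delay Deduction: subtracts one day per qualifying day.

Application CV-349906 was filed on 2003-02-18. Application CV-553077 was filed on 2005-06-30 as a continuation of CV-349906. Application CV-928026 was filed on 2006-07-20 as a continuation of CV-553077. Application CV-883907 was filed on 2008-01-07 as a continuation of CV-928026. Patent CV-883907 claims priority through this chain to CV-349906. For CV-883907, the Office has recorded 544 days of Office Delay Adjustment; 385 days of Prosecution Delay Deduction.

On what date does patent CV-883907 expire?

Earliest priority filing: 18 February 2003.
Base term: 18 February 2003 + 19 years → 18 February 2022.
Office Delay Adjustment: +544 days → 16 August 2023.
Prosecution Delay Deduction: −385 days → 27 July 2022.

July 27, 2022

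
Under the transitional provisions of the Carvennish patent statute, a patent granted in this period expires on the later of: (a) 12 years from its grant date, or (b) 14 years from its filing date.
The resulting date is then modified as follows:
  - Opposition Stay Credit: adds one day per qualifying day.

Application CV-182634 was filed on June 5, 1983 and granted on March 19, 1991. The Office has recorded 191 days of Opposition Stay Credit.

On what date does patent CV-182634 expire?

2003-09-26

(a) grant + 12 years → 19 March 2003.
(b) filing + 14 years → 5 June 1997.
Later of the two: 19 March 2003.
Opposition Stay Credit: +191 days → 26 September 2003.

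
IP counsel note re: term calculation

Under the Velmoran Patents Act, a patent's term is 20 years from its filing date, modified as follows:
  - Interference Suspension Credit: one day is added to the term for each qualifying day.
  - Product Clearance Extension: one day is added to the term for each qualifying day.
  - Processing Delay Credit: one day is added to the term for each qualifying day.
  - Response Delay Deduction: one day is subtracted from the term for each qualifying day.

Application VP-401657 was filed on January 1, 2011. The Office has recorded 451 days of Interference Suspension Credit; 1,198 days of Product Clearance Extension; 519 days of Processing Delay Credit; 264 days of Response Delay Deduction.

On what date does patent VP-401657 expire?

Base term: filing date + 20 years → 1 January 2031.
Interference Suspension Credit: +451 days → 27 March 2032.
Product Clearance Extension: +1198 days → 8 July 2035.
Processing Delay Credit: +519 days → 8 December 2036.
Response Delay Deduction: −264 days → 19 March 2036.

March 19, 2036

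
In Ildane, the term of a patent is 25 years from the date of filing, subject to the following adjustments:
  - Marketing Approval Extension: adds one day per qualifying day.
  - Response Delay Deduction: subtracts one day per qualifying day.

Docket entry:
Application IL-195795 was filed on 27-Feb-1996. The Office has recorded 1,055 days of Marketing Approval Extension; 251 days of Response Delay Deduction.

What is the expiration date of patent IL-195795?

Base term: filing date + 25 years → 27 February 2021.
Marketing Approval Extension: +1055 days → 18 January 2024.
Response Delay Deduction: −251 days → 12 May 2023.

May 12, 2023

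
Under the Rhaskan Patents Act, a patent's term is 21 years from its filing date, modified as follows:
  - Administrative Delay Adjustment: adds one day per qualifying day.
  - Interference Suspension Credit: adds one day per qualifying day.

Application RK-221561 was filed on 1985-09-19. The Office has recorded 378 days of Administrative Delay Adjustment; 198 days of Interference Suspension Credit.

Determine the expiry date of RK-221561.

April 17, 2008

Base term: filing date + 21 years → 19 September 2006.
Administrative Delay Adjustment: +378 days → 2 October 2007.
Interference Suspension Credit: +198 days → 17 April 2008.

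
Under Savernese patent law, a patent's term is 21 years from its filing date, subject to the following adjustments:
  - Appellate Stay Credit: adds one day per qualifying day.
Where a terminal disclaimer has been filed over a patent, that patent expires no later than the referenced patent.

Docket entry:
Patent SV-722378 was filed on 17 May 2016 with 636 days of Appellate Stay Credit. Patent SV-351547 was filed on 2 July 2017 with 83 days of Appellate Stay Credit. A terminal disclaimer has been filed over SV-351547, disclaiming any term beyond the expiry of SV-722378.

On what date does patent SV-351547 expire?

September 23, 2038

Natural term of SV-351547:
  Base: filing + 21 years → 2 July 2038.
  Appellate Stay Credit: +83 days → 23 September 2038.
Expiry of referenced patent SV-722378:
  Base: filing + 21 years → 17 May 2037.
  Appellate Stay Credit: +636 days → 12 February 2039.
Terminal disclaimer: SV-351547 expires on the earlier of 23 September 2038 and 12 February 2039.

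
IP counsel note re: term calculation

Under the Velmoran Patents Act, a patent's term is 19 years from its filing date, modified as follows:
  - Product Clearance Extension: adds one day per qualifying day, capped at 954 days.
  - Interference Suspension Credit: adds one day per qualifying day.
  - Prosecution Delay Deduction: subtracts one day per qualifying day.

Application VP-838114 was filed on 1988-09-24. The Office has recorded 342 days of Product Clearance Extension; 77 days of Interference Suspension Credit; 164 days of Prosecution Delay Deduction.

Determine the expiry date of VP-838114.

June 5, 2008

Base term: filing date + 19 years → 24 September 2007.
Product Clearance Extension: 342 days (within the 954-day cap) → +342 days → 31 August 2008.
Interference Suspension Credit: +77 days → 16 November 2008.
Prosecution Delay Deduction: −164 days → 5 June 2008.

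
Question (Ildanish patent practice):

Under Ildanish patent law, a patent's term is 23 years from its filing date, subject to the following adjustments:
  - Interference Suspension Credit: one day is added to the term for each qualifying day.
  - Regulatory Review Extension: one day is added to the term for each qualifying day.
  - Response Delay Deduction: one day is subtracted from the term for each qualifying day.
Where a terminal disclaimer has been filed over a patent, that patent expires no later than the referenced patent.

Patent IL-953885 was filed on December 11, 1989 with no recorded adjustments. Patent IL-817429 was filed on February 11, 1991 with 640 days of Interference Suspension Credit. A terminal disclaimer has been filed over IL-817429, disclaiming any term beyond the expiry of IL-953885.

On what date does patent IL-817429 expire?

Natural term of IL-817429:
  Base: filing + 23 years → 11 February 2014.
  Interference Suspension Credit: +640 days → 13 November 2015.
Expiry of referenced patent IL-953885:
  Base: filing + 23 years → 11 December 2012.
Terminal disclaimer: IL-817429 expires on the earlier of 13 November 2015 and 11 December 2012.

2012-12-11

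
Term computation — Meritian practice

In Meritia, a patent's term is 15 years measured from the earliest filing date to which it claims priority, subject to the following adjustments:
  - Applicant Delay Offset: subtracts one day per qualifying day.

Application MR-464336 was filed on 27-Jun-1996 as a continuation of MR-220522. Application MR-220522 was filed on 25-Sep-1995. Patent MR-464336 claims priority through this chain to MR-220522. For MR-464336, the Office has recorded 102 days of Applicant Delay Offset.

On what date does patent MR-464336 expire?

June 15, 2010

Earliest priority filing: 25 September 1995.
Base term: 25 September 1995 + 15 years → 25 September 2010.
Applicant Delay Offset: −102 days → 15 June 2010.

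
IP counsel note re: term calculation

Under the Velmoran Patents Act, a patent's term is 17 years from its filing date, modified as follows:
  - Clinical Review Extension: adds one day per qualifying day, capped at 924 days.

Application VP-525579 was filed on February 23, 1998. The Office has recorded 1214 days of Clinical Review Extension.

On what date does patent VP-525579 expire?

September 4, 2017

Base term: filing date + 17 years → 23 February 2015.
Clinical Review Extension: 1214 days claimed exceeds the 924-day cap, so +924 days → 4 September 2017.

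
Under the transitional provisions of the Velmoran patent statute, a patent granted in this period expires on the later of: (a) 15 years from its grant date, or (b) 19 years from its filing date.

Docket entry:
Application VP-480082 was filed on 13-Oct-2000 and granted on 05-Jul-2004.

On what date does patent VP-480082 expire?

(a) grant + 15 years → 5 July 2019.
(b) filing + 19 years → 13 October 2019.
Later of the two: 13 October 2019.

October 13, 2019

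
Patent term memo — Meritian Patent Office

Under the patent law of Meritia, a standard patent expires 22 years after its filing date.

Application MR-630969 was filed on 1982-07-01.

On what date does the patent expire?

Filing date + 22 years → 1 July 2004.

2004-07-01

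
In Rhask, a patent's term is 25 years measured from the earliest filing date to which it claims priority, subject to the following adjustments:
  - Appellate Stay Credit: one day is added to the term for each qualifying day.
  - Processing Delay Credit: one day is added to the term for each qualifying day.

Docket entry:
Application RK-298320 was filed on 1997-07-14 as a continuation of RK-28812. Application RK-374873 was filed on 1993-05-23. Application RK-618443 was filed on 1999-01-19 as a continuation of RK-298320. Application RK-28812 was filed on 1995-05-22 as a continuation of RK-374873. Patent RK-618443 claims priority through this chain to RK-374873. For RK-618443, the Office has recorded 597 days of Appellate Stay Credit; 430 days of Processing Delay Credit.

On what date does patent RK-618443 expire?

Earliest priority filing: 23 May 1993.
Base term: 23 May 1993 + 25 years → 23 May 2018.
Appellate Stay Credit: +597 days → 10 January 2020.
Processing Delay Credit: +430 days → 15 March 2021.

2021-03-15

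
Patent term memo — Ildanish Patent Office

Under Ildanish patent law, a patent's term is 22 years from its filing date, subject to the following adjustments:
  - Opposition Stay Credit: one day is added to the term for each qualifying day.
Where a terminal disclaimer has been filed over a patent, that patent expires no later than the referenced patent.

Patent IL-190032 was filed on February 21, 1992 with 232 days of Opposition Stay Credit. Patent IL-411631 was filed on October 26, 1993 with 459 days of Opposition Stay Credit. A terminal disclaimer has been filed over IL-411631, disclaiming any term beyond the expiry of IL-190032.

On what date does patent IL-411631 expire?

2014-10-11

Natural term of IL-411631:
  Base: filing + 22 years → 26 October 2015.
  Opposition Stay Credit: +459 days → 27 January 2017.
Expiry of referenced patent IL-190032:
  Base: filing + 22 years → 21 February 2014.
  Opposition Stay Credit: +232 days → 11 October 2014.
Terminal disclaimer: IL-411631 expires on the earlier of 27 January 2017 and 11 October 2014.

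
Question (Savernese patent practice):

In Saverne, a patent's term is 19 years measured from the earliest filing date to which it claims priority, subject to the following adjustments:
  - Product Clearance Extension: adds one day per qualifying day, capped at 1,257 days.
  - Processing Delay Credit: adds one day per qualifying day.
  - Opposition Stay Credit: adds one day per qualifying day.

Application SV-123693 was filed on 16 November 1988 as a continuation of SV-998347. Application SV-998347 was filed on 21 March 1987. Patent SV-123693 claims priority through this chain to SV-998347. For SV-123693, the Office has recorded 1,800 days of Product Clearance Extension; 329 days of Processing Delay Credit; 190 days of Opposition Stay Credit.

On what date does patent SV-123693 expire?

Earliest priority filing: 21 March 1987.
Base term: 21 March 1987 + 19 years → 21 March 2006.
Product Clearance Extension: 1800 days claimed exceeds the 1257-day cap, so +1257 days → 29 August 2009.
Processing Delay Credit: +329 days → 24 July 2010.
Opposition Stay Credit: +190 days → 30 January 2011.

2011-01-30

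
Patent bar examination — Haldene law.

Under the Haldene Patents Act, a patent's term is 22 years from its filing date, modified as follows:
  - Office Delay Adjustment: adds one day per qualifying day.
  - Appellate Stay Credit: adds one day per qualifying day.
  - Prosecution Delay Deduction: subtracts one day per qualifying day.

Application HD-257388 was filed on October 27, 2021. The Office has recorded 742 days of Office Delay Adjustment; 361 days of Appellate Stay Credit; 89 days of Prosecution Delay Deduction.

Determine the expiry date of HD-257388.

August 6, 2046

Base term: filing date + 22 years → 27 October 2043.
Office Delay Adjustment: +742 days → 7 November 2045.
Appellate Stay Credit: +361 days → 3 November 2046.
Prosecution Delay Deduction: −89 days → 6 August 2046.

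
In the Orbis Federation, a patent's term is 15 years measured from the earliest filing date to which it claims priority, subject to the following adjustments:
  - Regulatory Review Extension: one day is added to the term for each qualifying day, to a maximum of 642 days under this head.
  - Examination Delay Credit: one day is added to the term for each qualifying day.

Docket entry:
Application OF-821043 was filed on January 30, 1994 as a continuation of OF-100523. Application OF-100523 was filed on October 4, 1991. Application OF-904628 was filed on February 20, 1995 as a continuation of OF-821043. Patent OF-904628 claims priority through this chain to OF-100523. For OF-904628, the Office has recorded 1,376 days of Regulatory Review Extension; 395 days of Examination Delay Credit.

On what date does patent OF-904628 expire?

Earliest priority filing: 4 October 1991.
Base term: 4 October 1991 + 15 years → 4 October 2006.
Regulatory Review Extension: 1376 days claimed exceeds the 642-day cap, so +642 days → 7 July 2008.
Examination Delay Credit: +395 days → 6 August 2009.

2009-08-06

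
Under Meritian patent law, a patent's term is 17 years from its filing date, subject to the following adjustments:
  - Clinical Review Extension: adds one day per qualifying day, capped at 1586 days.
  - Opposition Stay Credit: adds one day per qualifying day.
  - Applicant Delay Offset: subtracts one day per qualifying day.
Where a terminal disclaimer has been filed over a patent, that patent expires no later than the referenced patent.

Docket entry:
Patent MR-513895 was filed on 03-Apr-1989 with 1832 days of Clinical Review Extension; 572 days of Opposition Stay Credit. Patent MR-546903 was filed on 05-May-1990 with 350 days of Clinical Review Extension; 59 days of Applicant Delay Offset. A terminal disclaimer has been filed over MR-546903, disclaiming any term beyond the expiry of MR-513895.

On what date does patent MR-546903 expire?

February 20, 2008

Natural term of MR-546903:
  Base: filing + 17 years → 5 May 2007.
  Clinical Review Extension: 350 days (within the 1586-day cap) → +350 days → 19 April 2008.
  Applicant Delay Offset: −59 days → 20 February 2008.
Expiry of referenced patent MR-513895:
  Base: filing + 17 years → 3 April 2006.
  Clinical Review Extension: 1832 days claimed exceeds the 1586-day cap, so +1586 days → 6 August 2010.
  Opposition Stay Credit: +572 days → 29 February 2012.
Terminal disclaimer: MR-546903 expires on the earlier of 20 February 2008 and 29 February 2012.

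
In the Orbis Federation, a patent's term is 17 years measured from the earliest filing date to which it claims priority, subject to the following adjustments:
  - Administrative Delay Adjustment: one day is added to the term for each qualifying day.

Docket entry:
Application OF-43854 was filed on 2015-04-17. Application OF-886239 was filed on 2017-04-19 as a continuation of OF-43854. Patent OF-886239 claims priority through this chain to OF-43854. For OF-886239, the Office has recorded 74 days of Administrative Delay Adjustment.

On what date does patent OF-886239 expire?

2032-06-30

Earliest priority filing: 17 April 2015.
Base term: 17 April 2015 + 17 years → 17 April 2032.
Administrative Delay Adjustment: +74 days → 30 June 2032.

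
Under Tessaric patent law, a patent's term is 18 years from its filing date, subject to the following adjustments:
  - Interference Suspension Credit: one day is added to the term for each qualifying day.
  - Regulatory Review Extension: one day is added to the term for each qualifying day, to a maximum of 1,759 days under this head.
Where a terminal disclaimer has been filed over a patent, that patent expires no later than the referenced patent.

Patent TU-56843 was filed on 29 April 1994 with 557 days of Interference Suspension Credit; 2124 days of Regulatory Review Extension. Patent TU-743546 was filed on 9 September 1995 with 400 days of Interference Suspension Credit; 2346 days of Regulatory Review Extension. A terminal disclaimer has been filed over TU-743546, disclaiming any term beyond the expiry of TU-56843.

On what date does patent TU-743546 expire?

September 1, 2018

Natural term of TU-743546:
  Base: filing + 18 years → 9 September 2013.
  Interference Suspension Credit: +400 days → 14 October 2014.
  Regulatory Review Extension: 2346 days claimed exceeds the 1759-day cap, so +1759 days → 8 August 2019.
Expiry of referenced patent TU-56843:
  Base: filing + 18 years → 29 April 2012.
  Interference Suspension Credit: +557 days → 7 November 2013.
  Regulatory Review Extension: 2124 days claimed exceeds the 1759-day cap, so +1759 days → 1 September 2018.
Terminal disclaimer: TU-743546 expires on the earlier of 8 August 2019 and 1 September 2018.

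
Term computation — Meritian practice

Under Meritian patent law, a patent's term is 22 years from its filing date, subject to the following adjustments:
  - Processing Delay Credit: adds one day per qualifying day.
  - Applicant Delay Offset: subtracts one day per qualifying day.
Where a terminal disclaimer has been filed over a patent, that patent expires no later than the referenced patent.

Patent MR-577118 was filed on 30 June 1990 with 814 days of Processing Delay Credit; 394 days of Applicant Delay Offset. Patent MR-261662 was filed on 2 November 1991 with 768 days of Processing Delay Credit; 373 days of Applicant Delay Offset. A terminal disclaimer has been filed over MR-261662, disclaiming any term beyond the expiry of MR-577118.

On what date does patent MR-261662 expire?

August 24, 2013

Natural term of MR-261662:
  Base: filing + 22 years → 2 November 2013.
  Processing Delay Credit: +768 days → 10 December 2015.
  Applicant Delay Offset: −373 days → 2 December 2014.
Expiry of referenced patent MR-577118:
  Base: filing + 22 years → 30 June 2012.
  Processing Delay Credit: +814 days → 22 September 2014.
  Applicant Delay Offset: −394 days → 24 August 2013.
Terminal disclaimer: MR-261662 expires on the earlier of 2 December 2014 and 24 August 2013.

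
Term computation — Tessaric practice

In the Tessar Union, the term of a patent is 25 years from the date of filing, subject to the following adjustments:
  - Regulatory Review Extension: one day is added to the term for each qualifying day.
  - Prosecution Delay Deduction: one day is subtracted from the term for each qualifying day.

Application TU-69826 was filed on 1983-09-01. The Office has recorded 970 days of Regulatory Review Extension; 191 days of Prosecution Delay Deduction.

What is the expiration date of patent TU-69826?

Base term: filing date + 25 years → 1 September 2008.
Regulatory Review Extension: +970 days → 29 April 2011.
Prosecution Delay Deduction: −191 days → 20 October 2010.

October 20, 2010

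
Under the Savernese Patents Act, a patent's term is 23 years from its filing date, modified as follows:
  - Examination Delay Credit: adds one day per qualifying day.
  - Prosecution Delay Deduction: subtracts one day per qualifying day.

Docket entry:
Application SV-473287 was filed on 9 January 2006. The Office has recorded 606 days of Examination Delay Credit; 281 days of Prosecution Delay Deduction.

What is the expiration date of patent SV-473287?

Base term: filing date + 23 years → 9 January 2029.
Examination Delay Credit: +606 days → 7 September 2030.
Prosecution Delay Deduction: −281 days → 30 November 2029.

November 30, 2029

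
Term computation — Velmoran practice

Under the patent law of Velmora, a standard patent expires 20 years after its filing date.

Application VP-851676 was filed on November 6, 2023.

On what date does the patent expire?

Filing date + 20 years → 6 November 2043.

November 6, 2043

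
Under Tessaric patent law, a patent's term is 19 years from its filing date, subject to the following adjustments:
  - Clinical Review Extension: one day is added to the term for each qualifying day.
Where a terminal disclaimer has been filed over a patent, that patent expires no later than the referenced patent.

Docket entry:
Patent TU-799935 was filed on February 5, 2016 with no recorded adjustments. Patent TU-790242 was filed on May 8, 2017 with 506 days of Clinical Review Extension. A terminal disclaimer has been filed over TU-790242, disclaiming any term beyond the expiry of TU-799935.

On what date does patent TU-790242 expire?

2035-02-05

Natural term of TU-790242:
  Base: filing + 19 years → 8 May 2036.
  Clinical Review Extension: +506 days → 26 September 2037.
Expiry of referenced patent TU-799935:
  Base: filing + 19 years → 5 February 2035.
Terminal disclaimer: TU-790242 expires on the earlier of 26 September 2037 and 5 February 2035.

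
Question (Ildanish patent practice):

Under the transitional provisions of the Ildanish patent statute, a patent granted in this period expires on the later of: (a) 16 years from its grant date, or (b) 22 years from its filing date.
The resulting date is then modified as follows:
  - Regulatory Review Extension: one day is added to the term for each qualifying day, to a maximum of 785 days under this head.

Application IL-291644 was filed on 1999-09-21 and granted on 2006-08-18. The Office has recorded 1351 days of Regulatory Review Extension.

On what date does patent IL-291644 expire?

(a) grant + 16 years → 18 August 2022.
(b) filing + 22 years → 21 September 2021.
Later of the two: 18 August 2022.
Regulatory Review Extension: 1351 days claimed exceeds the 785-day cap, so +785 days → 11 October 2024.

October 11, 2024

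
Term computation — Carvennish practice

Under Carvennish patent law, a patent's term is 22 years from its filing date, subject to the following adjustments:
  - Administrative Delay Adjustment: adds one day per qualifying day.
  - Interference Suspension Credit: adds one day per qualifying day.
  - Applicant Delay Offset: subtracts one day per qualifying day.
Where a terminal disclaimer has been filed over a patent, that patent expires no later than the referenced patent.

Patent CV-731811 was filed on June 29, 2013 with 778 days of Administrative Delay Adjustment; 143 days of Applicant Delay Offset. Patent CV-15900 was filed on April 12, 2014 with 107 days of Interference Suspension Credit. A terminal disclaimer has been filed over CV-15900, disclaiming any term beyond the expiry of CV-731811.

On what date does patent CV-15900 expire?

Natural term of CV-15900:
  Base: filing + 22 years → 12 April 2036.
  Interference Suspension Credit: +107 days → 28 July 2036.
Expiry of referenced patent CV-731811:
  Base: filing + 22 years → 29 June 2035.
  Administrative Delay Adjustment: +778 days → 15 August 2037.
  Applicant Delay Offset: −143 days → 25 March 2037.
Terminal disclaimer: CV-15900 expires on the earlier of 28 July 2036 and 25 March 2037.

2036-07-28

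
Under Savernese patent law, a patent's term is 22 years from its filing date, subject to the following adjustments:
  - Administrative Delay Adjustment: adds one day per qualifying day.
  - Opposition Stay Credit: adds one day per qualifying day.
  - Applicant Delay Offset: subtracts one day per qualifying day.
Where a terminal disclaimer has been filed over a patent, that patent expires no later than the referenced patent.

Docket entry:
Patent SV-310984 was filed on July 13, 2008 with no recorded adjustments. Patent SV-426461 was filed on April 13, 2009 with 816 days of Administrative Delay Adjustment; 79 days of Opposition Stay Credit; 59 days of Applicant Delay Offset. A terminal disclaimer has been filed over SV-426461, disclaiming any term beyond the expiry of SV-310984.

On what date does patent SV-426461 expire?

Natural term of SV-426461:
  Base: filing + 22 years → 13 April 2031.
  Administrative Delay Adjustment: +816 days → 7 July 2033.
  Opposition Stay Credit: +79 days → 24 September 2033.
  Applicant Delay Offset: −59 days → 27 July 2033.
Expiry of referenced patent SV-310984:
  Base: filing + 22 years → 13 July 2030.
Terminal disclaimer: SV-426461 expires on the earlier of 27 July 2033 and 13 July 2030.

2030-07-13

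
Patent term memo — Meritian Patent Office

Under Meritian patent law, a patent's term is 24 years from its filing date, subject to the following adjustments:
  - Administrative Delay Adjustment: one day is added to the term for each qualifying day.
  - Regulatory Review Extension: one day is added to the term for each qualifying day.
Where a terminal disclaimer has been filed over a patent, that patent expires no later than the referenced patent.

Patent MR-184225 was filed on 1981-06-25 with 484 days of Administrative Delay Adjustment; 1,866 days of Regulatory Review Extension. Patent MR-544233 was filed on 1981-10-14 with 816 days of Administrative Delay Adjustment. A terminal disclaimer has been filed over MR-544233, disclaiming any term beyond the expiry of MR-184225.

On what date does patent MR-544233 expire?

January 8, 2008

Natural term of MR-544233:
  Base: filing + 24 years → 14 October 2005.
  Administrative Delay Adjustment: +816 days → 8 January 2008.
Expiry of referenced patent MR-184225:
  Base: filing + 24 years → 25 June 2005.
  Administrative Delay Adjustment: +484 days → 22 October 2006.
  Regulatory Review Extension: +1866 days → 1 December 2011.
Terminal disclaimer: MR-544233 expires on the earlier of 8 January 2008 and 1 December 2011.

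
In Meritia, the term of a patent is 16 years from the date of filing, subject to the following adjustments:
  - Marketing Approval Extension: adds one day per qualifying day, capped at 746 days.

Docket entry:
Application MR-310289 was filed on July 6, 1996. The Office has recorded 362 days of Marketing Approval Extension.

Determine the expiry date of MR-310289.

Base term: filing date + 16 years → 6 July 2012.
Marketing Approval Extension: 362 days (within the 746-day cap) → +362 days → 3 July 2013.

2013-07-03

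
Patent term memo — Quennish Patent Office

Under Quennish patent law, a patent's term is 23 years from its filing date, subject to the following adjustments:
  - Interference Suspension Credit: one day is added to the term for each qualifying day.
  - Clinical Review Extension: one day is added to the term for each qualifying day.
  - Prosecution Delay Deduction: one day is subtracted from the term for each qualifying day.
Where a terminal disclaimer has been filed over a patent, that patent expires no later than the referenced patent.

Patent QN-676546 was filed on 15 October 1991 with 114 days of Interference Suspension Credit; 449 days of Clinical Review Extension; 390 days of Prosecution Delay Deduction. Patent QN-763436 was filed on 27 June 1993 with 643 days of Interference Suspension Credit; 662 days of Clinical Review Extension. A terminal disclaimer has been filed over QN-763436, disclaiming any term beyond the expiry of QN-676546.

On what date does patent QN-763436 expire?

2015-04-06

Natural term of QN-763436:
  Base: filing + 23 years → 27 June 2016.
  Interference Suspension Credit: +643 days → 1 April 2018.
  Clinical Review Extension: +662 days → 23 January 2020.
Expiry of referenced patent QN-676546:
  Base: filing + 23 years → 15 October 2014.
  Interference Suspension Credit: +114 days → 6 February 2015.
  Clinical Review Extension: +449 days → 30 April 2016.
  Prosecution Delay Deduction: −390 days → 6 April 2015.
Terminal disclaimer: QN-763436 expires on the earlier of 23 January 2020 and 6 April 2015.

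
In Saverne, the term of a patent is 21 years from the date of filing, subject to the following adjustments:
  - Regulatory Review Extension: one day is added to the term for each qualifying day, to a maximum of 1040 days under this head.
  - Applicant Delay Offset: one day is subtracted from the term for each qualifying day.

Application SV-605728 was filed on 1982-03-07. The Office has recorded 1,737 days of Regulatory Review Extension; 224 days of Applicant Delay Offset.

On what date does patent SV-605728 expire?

Base term: filing date + 21 years → 7 March 2003.
Regulatory Review Extension: 1737 days claimed exceeds the 1040-day cap, so +1040 days → 10 January 2006.
Applicant Delay Offset: −224 days → 31 May 2005.

2005-05-31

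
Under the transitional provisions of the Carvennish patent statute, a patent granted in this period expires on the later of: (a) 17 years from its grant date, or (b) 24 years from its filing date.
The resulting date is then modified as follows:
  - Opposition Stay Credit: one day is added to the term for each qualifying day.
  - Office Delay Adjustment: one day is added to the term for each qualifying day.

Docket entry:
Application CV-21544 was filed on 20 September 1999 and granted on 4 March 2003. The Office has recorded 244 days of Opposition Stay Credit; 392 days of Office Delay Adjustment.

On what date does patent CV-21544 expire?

2025-06-17

(a) grant + 17 years → 4 March 2020.
(b) filing + 24 years → 20 September 2023.
Later of the two: 20 September 2023.
Opposition Stay Credit: +244 days → 21 May 2024.
Office Delay Adjustment: +392 days → 17 June 2025.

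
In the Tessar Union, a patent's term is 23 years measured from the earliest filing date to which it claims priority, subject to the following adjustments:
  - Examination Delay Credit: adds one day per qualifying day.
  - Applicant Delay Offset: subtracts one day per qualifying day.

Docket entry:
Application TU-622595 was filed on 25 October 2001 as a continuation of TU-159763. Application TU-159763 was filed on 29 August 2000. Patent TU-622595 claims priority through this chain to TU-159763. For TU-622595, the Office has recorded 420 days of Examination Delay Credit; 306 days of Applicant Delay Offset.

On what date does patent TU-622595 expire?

December 21, 2023

Earliest priority filing: 29 August 2000.
Base term: 29 August 2000 + 23 years → 29 August 2023.
Examination Delay Credit: +420 days → 22 October 2024.
Applicant Delay Offset: −306 days → 21 December 2023.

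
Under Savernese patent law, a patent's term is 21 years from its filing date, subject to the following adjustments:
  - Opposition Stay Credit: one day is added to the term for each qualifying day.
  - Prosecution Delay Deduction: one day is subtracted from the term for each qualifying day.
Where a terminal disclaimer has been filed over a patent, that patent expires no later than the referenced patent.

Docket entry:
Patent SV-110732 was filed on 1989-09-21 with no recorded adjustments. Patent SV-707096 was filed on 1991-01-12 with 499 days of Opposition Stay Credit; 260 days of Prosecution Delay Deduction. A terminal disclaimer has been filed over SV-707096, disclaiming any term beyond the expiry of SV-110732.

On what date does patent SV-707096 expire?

Natural term of SV-707096:
  Base: filing + 21 years → 12 January 2012.
  Opposition Stay Credit: +499 days → 25 May 2013.
  Prosecution Delay Deduction: −260 days → 7 September 2012.
Expiry of referenced patent SV-110732:
  Base: filing + 21 years → 21 September 2010.
Terminal disclaimer: SV-707096 expires on the earlier of 7 September 2012 and 21 September 2010.

September 21, 2010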